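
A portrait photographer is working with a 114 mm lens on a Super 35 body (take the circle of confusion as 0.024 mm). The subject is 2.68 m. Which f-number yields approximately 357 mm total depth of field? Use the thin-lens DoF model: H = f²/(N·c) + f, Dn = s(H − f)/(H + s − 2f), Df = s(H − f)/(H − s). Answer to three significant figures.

Write h = H − f = f²/(N·c). The thin-lens limits are Dn = s·h/(h + (s−f)) and Df = s·h/(h − (s−f)), so DoF = Df − Dn = 2·s·(s−f)·h / (h² − (s−f)²).
That is a quadratic in h: DoF·h² − 2·s·(s−f)·h − DoF·(s−f)² = 0 ⇒ h = (s−f)·(s + √(s² + DoF²)) / DoF = 2566 × (2680 + √(2680² + 357²)) / 357 = 2566 × (2680 + 2703.67) / 357 ≈ 38696 mm.
Then N = f²/(c·h) = 114² / (0.024 × 38696) = 12996 / 928.71 ≈ 14.

f/14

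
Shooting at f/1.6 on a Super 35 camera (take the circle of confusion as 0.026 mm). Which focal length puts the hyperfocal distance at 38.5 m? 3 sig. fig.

40.0 mm

From H = f²/(N·c) + f, with f ≪ H: f ≈ √(H·N·c) = √(38500 × 1.6 × 0.026) = √1601.6 ≈ 40.02 mm.
The +f correction barely moves this — solving exactly, f² + N·c·f − N·c·H = 0 ⇒ f = (−N·c + √((N·c)² + 4·N·c·H))/2 = (−0.0416 + √6406.4)/2 ≈ 39.999 mm, so f ≈ 40.0 mm.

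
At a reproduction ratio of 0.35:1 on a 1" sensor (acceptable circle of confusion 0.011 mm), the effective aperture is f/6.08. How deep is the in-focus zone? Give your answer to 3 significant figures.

1.09 mm

At magnification m, DoF ≈ 2·N_eff·c/m² = 2 × 6.08 × 0.011 / 0.35² = 0.1338 / 0.1225 ≈ 1.09 mm.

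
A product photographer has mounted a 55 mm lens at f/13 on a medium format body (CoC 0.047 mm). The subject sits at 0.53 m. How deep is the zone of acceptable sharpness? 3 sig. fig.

Hyperfocal distance H = f²/(N·c) + f = 55²/(13 × 0.047) + 55 = 3025/0.611 + 55 ≈ 5005.9 mm ≈ 5.006 m.
Near limit Dn = s·(H − f)/(H + s − 2f) = 530 × (5005.9 − 55) / (5005.9 + 530 − 2 × 55) = 530 × 4950.9 / 5425.9 ≈ 483.60 mm.
Far limit Df = s·(H − f)/(H − s) = 530 × (5005.9 − 55) / (5005.9 − 530) = 530 × 4950.9 / 4475.9 ≈ 586.25 mm.
Depth of field = Df − Dn = 586.25 − 483.60 ≈ 102.65 mm.

103 mm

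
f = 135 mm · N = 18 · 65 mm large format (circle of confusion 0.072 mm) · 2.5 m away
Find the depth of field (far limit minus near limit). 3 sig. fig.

Hyperfocal distance H = f²/(N·c) + f = 135²/(18 × 0.072) + 135 = 18225/1.296 + 135 ≈ 14197.5 mm ≈ 14.20 m.
Near limit Dn = s·(H − f)/(H + s − 2f) = 2500 × (14197.5 − 135) / (14197.5 + 2500 − 2 × 135) = 2500 × 14062.5 / 16427.5 ≈ 2140.09 mm.
Far limit Df = s·(H − f)/(H − s) = 2500 × (14197.5 − 135) / (14197.5 − 2500) = 2500 × 14062.5 / 11697.5 ≈ 3005.45 mm.
Depth of field = Df − Dn = 3005.45 − 2140.09 ≈ 865.36 mm ≈ 0.865 m.

0.865 m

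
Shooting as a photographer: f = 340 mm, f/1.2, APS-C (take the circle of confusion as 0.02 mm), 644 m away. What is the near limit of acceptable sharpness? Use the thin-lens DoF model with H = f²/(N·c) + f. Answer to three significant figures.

568 m

Hyperfocal distance H = f²/(N·c) + f = 340²/(1.2 × 0.02) + 340 = 115600/0.024 + 340 ≈ 4817006.7 mm ≈ 4817 m.
Near limit Dn = s·(H − f)/(H + s − 2f) = 644000 × (4817006.7 − 340) / (4817006.7 + 644000 − 2 × 340) = 644000 × 4816666.7 / 5460326.7 ≈ 568086 mm ≈ 568 m.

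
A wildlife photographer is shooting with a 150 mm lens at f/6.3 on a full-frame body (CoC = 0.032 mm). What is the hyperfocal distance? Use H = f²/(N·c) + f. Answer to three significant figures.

112 m

Hyperfocal distance H = f²/(N·c) + f = 150²/(6.3 × 0.032) + 150 = 22500/0.2016 + 150 ≈ 111757.1 mm ≈ 112 m.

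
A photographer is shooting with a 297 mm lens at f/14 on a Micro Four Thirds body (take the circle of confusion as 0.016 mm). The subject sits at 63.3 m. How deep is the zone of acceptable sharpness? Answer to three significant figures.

Hyperfocal distance H = f²/(N·c) + f = 297²/(14 × 0.016) + 297 = 88209/0.224 + 297 ≈ 394087.2 mm ≈ 394.1 m.
Near limit Dn = s·(H − f)/(H + s − 2f) = 63300 × (394087.2 − 297) / (394087.2 + 63300 − 2 × 297) = 63300 × 393790.2 / 456793.2 ≈ 54569 mm.
Far limit Df = s·(H − f)/(H − s) = 63300 × (394087.2 − 297) / (394087.2 − 63300) = 63300 × 393790.2 / 330787.2 ≈ 75356 mm.
Depth of field = Df − Dn = 75356 − 54569 ≈ 20787 mm ≈ 20.8 m.

20.8 m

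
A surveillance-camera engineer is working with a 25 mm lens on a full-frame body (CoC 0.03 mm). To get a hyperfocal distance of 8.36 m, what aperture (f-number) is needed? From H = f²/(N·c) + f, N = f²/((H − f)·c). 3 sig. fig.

f/2.50

Rearrange H = f²/(N·c) + f for N: N = f² / ((H − f)·c).
N = 25² / ((8360 − 25) × 0.03) = 625 / 250.0 ≈ 2.50.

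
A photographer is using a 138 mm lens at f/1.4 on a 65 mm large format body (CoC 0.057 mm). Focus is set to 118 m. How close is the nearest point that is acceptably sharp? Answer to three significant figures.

79.0 m

Hyperfocal distance H = f²/(N·c) + f = 138²/(1.4 × 0.057) + 138 = 19044/0.0798 + 138 ≈ 238784.6 mm ≈ 238.8 m.
Near limit Dn = s·(H − f)/(H + s − 2f) = 118000 × (238784.6 − 138) / (238784.6 + 118000 − 2 × 138) = 118000 × 238646.6 / 356508.6 ≈ 78989 mm ≈ 79.0 m.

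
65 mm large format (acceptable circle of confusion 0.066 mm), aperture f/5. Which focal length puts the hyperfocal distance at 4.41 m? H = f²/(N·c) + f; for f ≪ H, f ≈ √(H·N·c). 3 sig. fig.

From H = f²/(N·c) + f, with f ≪ H: f ≈ √(H·N·c) = √(4410 × 5 × 0.066) = √1455.3 ≈ 38.15 mm.
Exact: f² + N·c·f − N·c·H = 0 ⇒ f = (−N·c + √((N·c)² + 4·N·c·H))/2 = (−0.33 + √5821.3)/2 ≈ 37.984 mm ≈ 38.0 mm.

38.0 mm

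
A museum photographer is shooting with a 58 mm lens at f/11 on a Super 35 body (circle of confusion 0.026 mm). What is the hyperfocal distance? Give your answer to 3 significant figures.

Hyperfocal distance H = f²/(N·c) + f = 58²/(11 × 0.026) + 58 = 3364/0.286 + 58 ≈ 11820.2 mm ≈ 11.8 m.

11.8 m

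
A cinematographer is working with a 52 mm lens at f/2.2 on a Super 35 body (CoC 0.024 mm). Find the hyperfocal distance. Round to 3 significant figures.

51.3 m

Hyperfocal distance H = f²/(N·c) + f = 52²/(2.2 × 0.024) + 52 = 2704/0.0528 + 52 ≈ 51264.1 mm ≈ 51.3 m.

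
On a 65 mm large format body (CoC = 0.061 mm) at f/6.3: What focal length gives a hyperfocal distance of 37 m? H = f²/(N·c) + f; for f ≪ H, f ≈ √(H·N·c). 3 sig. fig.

119 mm

From H = f²/(N·c) + f, with f ≪ H: f ≈ √(H·N·c) = √(37000 × 6.3 × 0.061) = √14219 ≈ 119.2 mm.
The +f correction barely moves this — solving exactly, f² + N·c·f − N·c·H = 0 ⇒ f = (−N·c + √((N·c)² + 4·N·c·H))/2 = (−0.3843 + √56877)/2 ≈ 119.05 mm, so f ≈ 119 mm.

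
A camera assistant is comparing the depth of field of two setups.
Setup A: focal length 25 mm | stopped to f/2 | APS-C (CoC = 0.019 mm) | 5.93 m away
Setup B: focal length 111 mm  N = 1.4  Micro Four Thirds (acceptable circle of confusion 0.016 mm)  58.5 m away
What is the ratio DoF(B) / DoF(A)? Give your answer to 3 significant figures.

Setup A: H = 25²/(2×0.019) + 25 ≈ 16472.4 mm; DoF = Df − Dn = 9251.5 − 4363.4 ≈ 4888.1 mm.
Setup B: H = 111²/(1.4×0.016) + 111 ≈ 550155.6 mm; DoF = Df − Dn = 65447 − 52886 ≈ 12561 mm.
Ratio = 12561 / 4888.1 ≈ 2.57.

2.57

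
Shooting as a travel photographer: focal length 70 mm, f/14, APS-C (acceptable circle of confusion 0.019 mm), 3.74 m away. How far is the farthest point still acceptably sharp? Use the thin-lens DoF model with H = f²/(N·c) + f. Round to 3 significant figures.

4.67 m

Hyperfocal distance H = f²/(N·c) + f = 70²/(14 × 0.019) + 70 = 4900/0.266 + 70 ≈ 18491.1 mm ≈ 18.49 m.
Far limit Df = s·(H − f)/(H − s) = 3740 × (18491.1 − 70) / (18491.1 − 3740) = 3740 × 18421.1 / 14751.1 ≈ 4670.5 mm ≈ 4.67 m.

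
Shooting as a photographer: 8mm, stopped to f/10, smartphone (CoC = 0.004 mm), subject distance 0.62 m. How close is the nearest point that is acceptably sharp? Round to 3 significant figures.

Hyperfocal distance H = f²/(N·c) + f = 8²/(10 × 0.004) + 8 = 64/0.04 + 8 ≈ 1608.0 mm ≈ 1.608 m.
Near limit Dn = s·(H − f)/(H + s − 2f) = 620 × (1608.0 − 8) / (1608.0 + 620 − 2 × 8) = 620 × 1600.0 / 2212.0 ≈ 448.46 mm.

448 mm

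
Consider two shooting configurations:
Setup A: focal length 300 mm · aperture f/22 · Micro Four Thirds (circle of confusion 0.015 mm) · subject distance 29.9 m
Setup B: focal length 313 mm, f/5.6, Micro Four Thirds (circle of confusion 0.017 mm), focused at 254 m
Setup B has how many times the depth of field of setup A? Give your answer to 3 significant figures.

20.3

Setup A: H = 300²/(22×0.015) + 300 ≈ 273027.3 mm; DoF = Df − Dn = 33540.2 − 26972.6 ≈ 6567.6 mm.
Setup B: H = 313²/(5.6×0.017) + 313 ≈ 1029399.1 mm; DoF = Df − Dn = 337101 − 203768 ≈ 133333 mm.
Ratio = 133333 / 6567.6 ≈ 20.3.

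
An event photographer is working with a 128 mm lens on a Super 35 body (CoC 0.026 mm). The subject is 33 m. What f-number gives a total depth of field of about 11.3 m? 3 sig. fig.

f/3.19

Write h = H − f = f²/(N·c). The thin-lens limits are Dn = s·h/(h + (s−f)) and Df = s·h/(h − (s−f)), so DoF = Df − Dn = 2·s·(s−f)·h / (h² − (s−f)²).
That is a quadratic in h: DoF·h² − 2·s·(s−f)·h − DoF·(s−f)² = 0 ⇒ h = (s−f)·(s + √(s² + DoF²)) / DoF = 32872 × (33000 + √(33000² + 11300²)) / 11300 = 32872 × (33000 + 34881.1) / 11300 ≈ 197468 mm.
Then N = f²/(c·h) = 128² / (0.026 × 197468) = 16384 / 5134.2 ≈ 3.19.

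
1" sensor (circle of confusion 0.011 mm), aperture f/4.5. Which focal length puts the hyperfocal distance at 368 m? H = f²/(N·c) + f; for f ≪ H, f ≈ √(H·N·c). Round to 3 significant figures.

135 mm

From H = f²/(N·c) + f, with f ≪ H: f ≈ √(H·N·c) = √(368000 × 4.5 × 0.011) = √18216 ≈ 135.0 mm.
The +f correction barely moves this — solving exactly, f² + N·c·f − N·c·H = 0 ⇒ f = (−N·c + √((N·c)² + 4·N·c·H))/2 = (−0.0495 + √72864)/2 ≈ 134.94 mm, so f ≈ 135 mm.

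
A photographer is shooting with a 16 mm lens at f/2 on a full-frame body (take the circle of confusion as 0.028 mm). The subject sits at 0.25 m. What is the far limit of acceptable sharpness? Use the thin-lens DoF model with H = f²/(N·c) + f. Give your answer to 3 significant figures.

263 mm

Hyperfocal distance H = f²/(N·c) + f = 16²/(2 × 0.028) + 16 = 256/0.056 + 16 ≈ 4587.4 mm ≈ 4.587 m.
Far limit Df = s·(H − f)/(H − s) = 250 × (4587.4 − 16) / (4587.4 − 250) = 250 × 4571.4 / 4337.4 ≈ 263.49 mm.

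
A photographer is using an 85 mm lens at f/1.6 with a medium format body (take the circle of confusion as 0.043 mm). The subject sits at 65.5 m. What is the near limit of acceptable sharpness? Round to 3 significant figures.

Hyperfocal distance H = f²/(N·c) + f = 85²/(1.6 × 0.043) + 85 = 7225/0.0688 + 85 ≈ 105099.5 mm ≈ 105.1 m.
Near limit Dn = s·(H − f)/(H + s − 2f) = 65500 × (105099.5 − 85) / (105099.5 + 65500 − 2 × 85) = 65500 × 105014.5 / 170429.5 ≈ 40360 mm ≈ 40.4 m.

40.4 m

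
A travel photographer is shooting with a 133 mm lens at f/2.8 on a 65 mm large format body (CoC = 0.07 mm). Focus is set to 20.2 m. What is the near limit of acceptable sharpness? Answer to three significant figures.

Hyperfocal distance H = f²/(N·c) + f = 133²/(2.8 × 0.07) + 133 = 17689/0.196 + 133 ≈ 90383.0 mm ≈ 90.38 m.
Near limit Dn = s·(H − f)/(H + s − 2f) = 20200 × (90383.0 − 133) / (90383.0 + 20200 − 2 × 133) = 20200 × 90250.0 / 110317.0 ≈ 16526 mm ≈ 16.5 m.

16.5 m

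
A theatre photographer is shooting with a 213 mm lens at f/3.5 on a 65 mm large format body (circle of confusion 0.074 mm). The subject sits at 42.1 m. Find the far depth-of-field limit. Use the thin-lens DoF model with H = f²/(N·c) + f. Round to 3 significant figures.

Hyperfocal distance H = f²/(N·c) + f = 213²/(3.5 × 0.074) + 213 = 45369/0.259 + 213 ≈ 175382.9 mm ≈ 175.4 m.
Far limit Df = s·(H − f)/(H − s) = 42100 × (175382.9 − 213) / (175382.9 − 42100) = 42100 × 175169.9 / 133282.9 ≈ 55331 mm ≈ 55.3 m.

55.3 m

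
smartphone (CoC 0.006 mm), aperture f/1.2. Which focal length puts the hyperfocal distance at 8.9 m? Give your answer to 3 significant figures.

From H = f²/(N·c) + f, with f ≪ H: f ≈ √(H·N·c) = √(8900 × 1.2 × 0.006) = √64.080 ≈ 8.005 mm.
Exact: f² + N·c·f − N·c·H = 0 ⇒ f = (−N·c + √((N·c)² + 4·N·c·H))/2 = (−0.0072 + √256.32)/2 ≈ 8.0014 mm ≈ 8.00 mm.

8.00 mm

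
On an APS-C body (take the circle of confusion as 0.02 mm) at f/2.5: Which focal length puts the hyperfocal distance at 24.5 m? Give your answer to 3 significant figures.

From H = f²/(N·c) + f, with f ≪ H: f ≈ √(H·N·c) = √(24500 × 2.5 × 0.02) = √1225.0 ≈ 35.00 mm.
The +f correction barely moves this — solving exactly, f² + N·c·f − N·c·H = 0 ⇒ f = (−N·c + √((N·c)² + 4·N·c·H))/2 = (−0.05 + √4900.0)/2 ≈ 34.975 mm, so f ≈ 35.0 mm.

35.0 mm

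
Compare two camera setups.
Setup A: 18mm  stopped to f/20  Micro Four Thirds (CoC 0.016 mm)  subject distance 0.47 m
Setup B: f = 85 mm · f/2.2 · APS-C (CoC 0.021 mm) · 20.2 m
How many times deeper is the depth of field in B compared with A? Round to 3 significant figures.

Setup A: H = 18²/(20×0.016) + 18 ≈ 1030.5 mm; DoF = Df − Dn = 849.02 − 324.94 ≈ 524.08 mm.
Setup B: H = 85²/(2.2×0.021) + 85 ≈ 156470.3 mm; DoF = Df − Dn = 23181.7 − 17897.9 ≈ 5283.8 mm.
Ratio = 5283.8 / 524.08 ≈ 10.1.

10.1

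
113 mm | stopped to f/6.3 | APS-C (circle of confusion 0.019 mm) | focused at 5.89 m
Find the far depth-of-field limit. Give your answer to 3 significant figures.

Hyperfocal distance H = f²/(N·c) + f = 113²/(6.3 × 0.019) + 113 = 12769/0.1197 + 113 ≈ 106788.0 mm ≈ 106.8 m.
Far limit Df = s·(H − f)/(H − s) = 5890 × (106788.0 − 113) / (106788.0 − 5890) = 5890 × 106675.0 / 100898.0 ≈ 6227.2 mm ≈ 6.23 m.

6.23 m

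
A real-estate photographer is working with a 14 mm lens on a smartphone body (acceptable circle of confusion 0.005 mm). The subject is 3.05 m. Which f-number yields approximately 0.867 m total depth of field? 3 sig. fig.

f/1.80

Write h = H − f = f²/(N·c). The thin-lens limits are Dn = s·h/(h + (s−f)) and Df = s·h/(h − (s−f)), so DoF = Df − Dn = 2·s·(s−f)·h / (h² − (s−f)²).
That is a quadratic in h: DoF·h² − 2·s·(s−f)·h − DoF·(s−f)² = 0 ⇒ h = (s−f)·(s + √(s² + DoF²)) / DoF = 3036 × (3050 + √(3050² + 867²)) / 867 = 3036 × (3050 + 3170.83) / 867 ≈ 21784 mm.
Then N = f²/(c·h) = 14² / (0.005 × 21784) = 196 / 108.92 ≈ 1.80.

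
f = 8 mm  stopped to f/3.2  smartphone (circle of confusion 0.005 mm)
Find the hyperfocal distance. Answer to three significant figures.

4.01 m

Hyperfocal distance H = f²/(N·c) + f = 8²/(3.2 × 0.005) + 8 = 64/0.016 + 8 ≈ 4008.0 mm ≈ 4.01 m.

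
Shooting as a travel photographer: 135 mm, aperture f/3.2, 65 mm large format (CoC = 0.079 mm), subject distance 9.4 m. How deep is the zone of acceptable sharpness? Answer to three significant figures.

2.46 m

Hyperfocal distance H = f²/(N·c) + f = 135²/(3.2 × 0.079) + 135 = 18225/0.2528 + 135 ≈ 72227.6 mm ≈ 72.23 m.
Near limit Dn = s·(H − f)/(H + s − 2f) = 9400 × (72227.6 − 135) / (72227.6 + 9400 − 2 × 135) = 9400 × 72092.6 / 81357.6 ≈ 8329.5 mm.
Far limit Df = s·(H − f)/(H − s) = 9400 × (72227.6 − 135) / (72227.6 − 9400) = 9400 × 72092.6 / 62827.6 ≈ 10786.2 mm.
Depth of field = Df − Dn = 10786.2 − 8329.5 ≈ 2456.7 mm ≈ 2.46 m.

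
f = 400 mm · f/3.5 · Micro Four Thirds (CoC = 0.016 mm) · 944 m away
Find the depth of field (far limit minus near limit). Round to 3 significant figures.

Hyperfocal distance H = f²/(N·c) + f = 400²/(3.5 × 0.016) + 400 = 160000/0.056 + 400 ≈ 2857542.9 mm ≈ 2858 m.
Near limit Dn = s·(H − f)/(H + s − 2f) = 944000 × (2857542.9 − 400) / (2857542.9 + 944000 − 2 × 400) = 944000 × 2857142.9 / 3800742.9 ≈ 709636 mm.
Far limit Df = s·(H − f)/(H − s) = 944000 × (2857542.9 − 400) / (2857542.9 − 944000) = 944000 × 2857142.9 / 1913542.9 ≈ 1409502 mm.
Depth of field = Df − Dn = 1409502 − 709636 ≈ 699866 mm ≈ 700 m.

700 m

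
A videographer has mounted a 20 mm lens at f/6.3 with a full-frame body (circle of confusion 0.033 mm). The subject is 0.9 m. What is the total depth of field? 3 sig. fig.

Hyperfocal distance H = f²/(N·c) + f = 20²/(6.3 × 0.033) + 20 = 400/0.2079 + 20 ≈ 1944.0 mm ≈ 1.944 m.
Near limit Dn = s·(H − f)/(H + s − 2f) = 900 × (1944.0 − 20) / (1944.0 + 900 − 2 × 20) = 900 × 1924.0 / 2804.0 ≈ 617.5 mm.
Far limit Df = s·(H − f)/(H − s) = 900 × (1944.0 − 20) / (1944.0 − 900) = 900 × 1924.0 / 1044.0 ≈ 1658.6 mm.
Depth of field = Df − Dn = 1658.6 − 617.5 ≈ 1041.1 mm ≈ 1.04 m.

1.04 m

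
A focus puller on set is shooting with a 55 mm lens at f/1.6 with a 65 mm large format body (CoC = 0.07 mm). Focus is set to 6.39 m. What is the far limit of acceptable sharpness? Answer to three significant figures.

8.35 m

Hyperfocal distance H = f²/(N·c) + f = 55²/(1.6 × 0.07) + 55 = 3025/0.112 + 55 ≈ 27063.9 mm ≈ 27.06 m.
Far limit Df = s·(H − f)/(H − s) = 6390 × (27063.9 − 55) / (27063.9 − 6390) = 6390 × 27008.9 / 20673.9 ≈ 8348.1 mm ≈ 8.35 m.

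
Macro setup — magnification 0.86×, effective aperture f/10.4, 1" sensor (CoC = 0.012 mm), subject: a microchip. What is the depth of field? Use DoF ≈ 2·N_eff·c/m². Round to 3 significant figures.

0.337 mm

At magnification m, DoF ≈ 2·N_eff·c/m² = 2 × 10.4 × 0.012 / 0.86² = 0.2496 / 0.7396 ≈ 0.337 mm.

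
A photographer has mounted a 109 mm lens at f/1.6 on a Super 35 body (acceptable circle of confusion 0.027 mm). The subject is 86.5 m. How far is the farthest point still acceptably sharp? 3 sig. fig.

126 m

Hyperfocal distance H = f²/(N·c) + f = 109²/(1.6 × 0.027) + 109 = 11881/0.0432 + 109 ≈ 275132.1 mm ≈ 275.1 m.
Far limit Df = s·(H − f)/(H − s) = 86500 × (275132.1 − 109) / (275132.1 − 86500) = 86500 × 275023.1 / 188632.1 ≈ 126116 mm ≈ 126 m.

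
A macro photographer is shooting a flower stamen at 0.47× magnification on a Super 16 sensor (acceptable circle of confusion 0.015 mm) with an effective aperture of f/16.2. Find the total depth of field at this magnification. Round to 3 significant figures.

2.20 mm

At magnification m, DoF ≈ 2·N_eff·c/m² = 2 × 16.2 × 0.015 / 0.47² = 0.486 / 0.2209 ≈ 2.2 mm.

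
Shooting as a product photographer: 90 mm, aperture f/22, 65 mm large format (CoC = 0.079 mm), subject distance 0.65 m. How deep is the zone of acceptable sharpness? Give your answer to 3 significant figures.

Hyperfocal distance H = f²/(N·c) + f = 90²/(22 × 0.079) + 90 = 8100/1.738 + 90 ≈ 4750.5 mm ≈ 4.751 m.
Near limit Dn = s·(H − f)/(H + s − 2f) = 650 × (4750.5 − 90) / (4750.5 + 650 − 2 × 90) = 650 × 4660.5 / 5220.5 ≈ 580.28 mm.
Far limit Df = s·(H − f)/(H − s) = 650 × (4750.5 − 90) / (4750.5 − 650) = 650 × 4660.5 / 4100.5 ≈ 738.77 mm.
Depth of field = Df − Dn = 738.77 − 580.28 ≈ 158.49 mm.

158 mm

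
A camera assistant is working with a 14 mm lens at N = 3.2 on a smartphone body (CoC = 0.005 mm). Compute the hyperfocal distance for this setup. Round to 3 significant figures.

Hyperfocal distance H = f²/(N·c) + f = 14²/(3.2 × 0.005) + 14 = 196/0.016 + 14 ≈ 12264.0 mm ≈ 12.3 m.

12.3 m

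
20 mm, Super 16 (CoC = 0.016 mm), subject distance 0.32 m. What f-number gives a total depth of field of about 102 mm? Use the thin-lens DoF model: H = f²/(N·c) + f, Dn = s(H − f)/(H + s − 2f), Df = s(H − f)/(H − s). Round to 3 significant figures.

Write h = H − f = f²/(N·c). The thin-lens limits are Dn = s·h/(h + (s−f)) and Df = s·h/(h − (s−f)), so DoF = Df − Dn = 2·s·(s−f)·h / (h² − (s−f)²).
That is a quadratic in h: DoF·h² − 2·s·(s−f)·h − DoF·(s−f)² = 0 ⇒ h = (s−f)·(s + √(s² + DoF²)) / DoF = 300 × (320 + √(320² + 102²)) / 102 = 300 × (320 + 335.863) / 102 ≈ 1929.0 mm.
Then N = f²/(c·h) = 20² / (0.016 × 1929.0) = 400 / 30.864 ≈ 13.

f/13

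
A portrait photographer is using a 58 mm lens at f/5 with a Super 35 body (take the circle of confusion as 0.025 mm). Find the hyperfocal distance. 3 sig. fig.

Hyperfocal distance H = f²/(N·c) + f = 58²/(5 × 0.025) + 58 = 3364/0.125 + 58 ≈ 26970.0 mm ≈ 27.0 m.

27.0 m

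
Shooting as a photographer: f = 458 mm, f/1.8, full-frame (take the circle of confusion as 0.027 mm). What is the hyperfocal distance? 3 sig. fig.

Hyperfocal distance H = f²/(N·c) + f = 458²/(1.8 × 0.027) + 458 = 209764/0.0486 + 458 ≈ 4316589.7 mm ≈ 4320 m.

4320 m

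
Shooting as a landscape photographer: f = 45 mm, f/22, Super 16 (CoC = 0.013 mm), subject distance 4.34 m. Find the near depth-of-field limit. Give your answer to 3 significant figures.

2.70 m

Hyperfocal distance H = f²/(N·c) + f = 45²/(22 × 0.013) + 45 = 2025/0.286 + 45 ≈ 7125.4 mm ≈ 7.125 m.
Near limit Dn = s·(H − f)/(H + s − 2f) = 4340 × (7125.4 − 45) / (7125.4 + 4340 − 2 × 45) = 4340 × 7080.4 / 11375.4 ≈ 2701.4 mm ≈ 2.70 m.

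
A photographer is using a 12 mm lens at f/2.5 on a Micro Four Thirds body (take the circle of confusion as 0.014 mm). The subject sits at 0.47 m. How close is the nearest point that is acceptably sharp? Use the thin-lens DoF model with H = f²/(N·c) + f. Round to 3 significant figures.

423 mm

Hyperfocal distance H = f²/(N·c) + f = 12²/(2.5 × 0.014) + 12 = 144/0.035 + 12 ≈ 4126.3 mm ≈ 4.126 m.
Near limit Dn = s·(H − f)/(H + s − 2f) = 470 × (4126.3 − 12) / (4126.3 + 470 − 2 × 12) = 470 × 4114.3 / 4572.3 ≈ 422.92 mm.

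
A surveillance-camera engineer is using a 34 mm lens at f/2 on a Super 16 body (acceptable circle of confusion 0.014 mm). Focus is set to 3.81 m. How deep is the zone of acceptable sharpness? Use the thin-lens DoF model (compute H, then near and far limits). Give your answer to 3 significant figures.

Hyperfocal distance H = f²/(N·c) + f = 34²/(2 × 0.014) + 34 = 1156/0.028 + 34 ≈ 41319.7 mm ≈ 41.32 m.
Near limit Dn = s·(H − f)/(H + s − 2f) = 3810 × (41319.7 − 34) / (41319.7 + 3810 − 2 × 34) = 3810 × 41285.7 / 45061.7 ≈ 3490.74 mm.
Far limit Df = s·(H − f)/(H − s) = 3810 × (41319.7 − 34) / (41319.7 − 3810) = 3810 × 41285.7 / 37509.7 ≈ 4193.54 mm.
Depth of field = Df − Dn = 4193.54 − 3490.74 ≈ 702.80 mm ≈ 0.703 m.

0.703 m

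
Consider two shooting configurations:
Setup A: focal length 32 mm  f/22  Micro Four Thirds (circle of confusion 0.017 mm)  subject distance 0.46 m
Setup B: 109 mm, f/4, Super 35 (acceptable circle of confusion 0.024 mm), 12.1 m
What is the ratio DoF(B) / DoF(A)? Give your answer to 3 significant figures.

16.1

Setup A: H = 32²/(22×0.017) + 32 ≈ 2770.0 mm; DoF = Df − Dn = 545.23 − 397.81 ≈ 147.42 mm.
Setup B: H = 109²/(4×0.024) + 109 ≈ 123869.4 mm; DoF = Df − Dn = 13398.1 − 11031.2 ≈ 2366.9 mm.
Ratio = 2366.9 / 147.42 ≈ 16.1.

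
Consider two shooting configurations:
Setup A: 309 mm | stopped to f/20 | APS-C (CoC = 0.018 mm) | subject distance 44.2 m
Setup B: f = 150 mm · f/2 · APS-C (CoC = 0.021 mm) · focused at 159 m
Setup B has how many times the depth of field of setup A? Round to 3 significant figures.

6.87

Setup A: H = 309²/(20×0.018) + 309 ≈ 265534.0 mm; DoF = Df − Dn = 52965 − 37924 ≈ 15041 mm.
Setup B: H = 150²/(2×0.021) + 150 ≈ 535864.3 mm; DoF = Df − Dn = 226019 − 122636 ≈ 103383 mm.
Ratio = 103383 / 15041 ≈ 6.87.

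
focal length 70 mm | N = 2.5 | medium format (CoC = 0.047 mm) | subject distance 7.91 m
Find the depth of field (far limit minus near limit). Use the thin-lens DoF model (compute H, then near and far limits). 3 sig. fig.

Hyperfocal distance H = f²/(N·c) + f = 70²/(2.5 × 0.047) + 70 = 4900/0.1175 + 70 ≈ 41772.1 mm ≈ 41.77 m.
Near limit Dn = s·(H − f)/(H + s − 2f) = 7910 × (41772.1 − 70) / (41772.1 + 7910 − 2 × 70) = 7910 × 41702.1 / 49542.1 ≈ 6658.2 mm.
Far limit Df = s·(H − f)/(H − s) = 7910 × (41772.1 − 70) / (41772.1 − 7910) = 7910 × 41702.1 / 33862.1 ≈ 9741.4 mm.
Depth of field = Df − Dn = 9741.4 − 6658.2 ≈ 3083.2 mm ≈ 3.08 m.

3.08 m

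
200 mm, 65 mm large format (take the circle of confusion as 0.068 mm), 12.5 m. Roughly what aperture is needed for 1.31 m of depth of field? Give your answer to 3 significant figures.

f/2.50

Write h = H − f = f²/(N·c). The thin-lens limits are Dn = s·h/(h + (s−f)) and Df = s·h/(h − (s−f)), so DoF = Df − Dn = 2·s·(s−f)·h / (h² − (s−f)²).
That is a quadratic in h: DoF·h² − 2·s·(s−f)·h − DoF·(s−f)² = 0 ⇒ h = (s−f)·(s + √(s² + DoF²)) / DoF = 12300 × (12500 + √(12500² + 1310²)) / 1310 = 12300 × (12500 + 12568.5) / 1310 ≈ 235376 mm.
Then N = f²/(c·h) = 200² / (0.068 × 235376) = 40000 / 16006 ≈ 2.50.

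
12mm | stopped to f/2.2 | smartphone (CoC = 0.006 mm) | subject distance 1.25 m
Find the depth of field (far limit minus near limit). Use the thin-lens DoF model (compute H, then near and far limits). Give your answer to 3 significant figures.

Hyperfocal distance H = f²/(N·c) + f = 12²/(2.2 × 0.006) + 12 = 144/0.0132 + 12 ≈ 10921.1 mm ≈ 10.92 m.
Near limit Dn = s·(H − f)/(H + s − 2f) = 1250 × (10921.1 − 12) / (10921.1 + 1250 − 2 × 12) = 1250 × 10909.1 / 12147.1 ≈ 1122.60 mm.
Far limit Df = s·(H − f)/(H − s) = 1250 × (10921.1 − 12) / (10921.1 − 1250) = 1250 × 10909.1 / 9671.1 ≈ 1410.01 mm.
Depth of field = Df − Dn = 1410.01 − 1122.60 ≈ 287.41 mm.

287 mm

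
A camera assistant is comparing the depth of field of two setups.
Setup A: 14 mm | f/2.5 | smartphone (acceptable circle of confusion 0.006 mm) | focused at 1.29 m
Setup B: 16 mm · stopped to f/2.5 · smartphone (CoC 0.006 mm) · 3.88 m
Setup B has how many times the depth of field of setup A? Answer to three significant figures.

7.28

Setup A: H = 14²/(2.5×0.006) + 14 ≈ 13080.7 mm; DoF = Df − Dn = 1429.61 − 1175.23 ≈ 254.38 mm.
Setup B: H = 16²/(2.5×0.006) + 16 ≈ 17082.7 mm; DoF = Df − Dn = 5015.6 − 3163.7 ≈ 1851.9 mm.
Ratio = 1851.9 / 254.38 ≈ 7.28.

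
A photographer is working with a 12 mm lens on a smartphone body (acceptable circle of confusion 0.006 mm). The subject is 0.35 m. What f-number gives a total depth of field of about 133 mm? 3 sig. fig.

f/13

Write h = H − f = f²/(N·c). The thin-lens limits are Dn = s·h/(h + (s−f)) and Df = s·h/(h − (s−f)), so DoF = Df − Dn = 2·s·(s−f)·h / (h² − (s−f)²).
That is a quadratic in h: DoF·h² − 2·s·(s−f)·h − DoF·(s−f)² = 0 ⇒ h = (s−f)·(s + √(s² + DoF²)) / DoF = 338 × (350 + √(350² + 133²)) / 133 = 338 × (350 + 374.418) / 133 ≈ 1841.0 mm.
Then N = f²/(c·h) = 12² / (0.006 × 1841.0) = 144 / 11.046 ≈ 13.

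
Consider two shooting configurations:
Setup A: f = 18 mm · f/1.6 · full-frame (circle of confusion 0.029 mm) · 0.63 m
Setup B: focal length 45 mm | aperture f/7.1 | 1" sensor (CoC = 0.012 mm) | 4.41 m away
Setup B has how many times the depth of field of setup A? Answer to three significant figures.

15.1

Setup A: H = 18²/(1.6×0.029) + 18 ≈ 7000.8 mm; DoF = Df − Dn = 690.52 − 579.23 ≈ 111.29 mm.
Setup B: H = 45²/(7.1×0.012) + 45 ≈ 23812.6 mm; DoF = Df − Dn = 5402.1 − 3725.8 ≈ 1676.3 mm.
Ratio = 1676.3 / 111.29 ≈ 15.1.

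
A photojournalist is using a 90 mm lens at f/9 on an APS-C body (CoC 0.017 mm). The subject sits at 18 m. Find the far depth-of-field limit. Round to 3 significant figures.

27.2 m

Hyperfocal distance H = f²/(N·c) + f = 90²/(9 × 0.017) + 90 = 8100/0.153 + 90 ≈ 53031.2 mm ≈ 53.03 m.
Far limit Df = s·(H − f)/(H − s) = 18000 × (53031.2 − 90) / (53031.2 − 18000) = 18000 × 52941.2 / 35031.2 ≈ 27203 mm ≈ 27.2 m.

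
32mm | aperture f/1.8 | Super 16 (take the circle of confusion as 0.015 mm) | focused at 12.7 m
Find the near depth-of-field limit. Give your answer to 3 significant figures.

Hyperfocal distance H = f²/(N·c) + f = 32²/(1.8 × 0.015) + 32 = 1024/0.027 + 32 ≈ 37957.9 mm ≈ 37.96 m.
Near limit Dn = s·(H − f)/(H + s − 2f) = 12700 × (37957.9 − 32) / (37957.9 + 12700 − 2 × 32) = 12700 × 37925.9 / 50593.9 ≈ 9520.1 mm ≈ 9.52 m.

9.52 m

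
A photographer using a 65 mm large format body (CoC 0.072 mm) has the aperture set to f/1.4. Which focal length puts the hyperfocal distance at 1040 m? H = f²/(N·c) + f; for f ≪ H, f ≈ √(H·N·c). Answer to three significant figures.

From H = f²/(N·c) + f, with f ≪ H: f ≈ √(H·N·c) = √(1040000 × 1.4 × 0.072) = √104832 ≈ 323.8 mm.
The +f correction barely moves this — solving exactly, f² + N·c·f − N·c·H = 0 ⇒ f = (−N·c + √((N·c)² + 4·N·c·H))/2 = (−0.1008 + √419328)/2 ≈ 323.73 mm, so f ≈ 324 mm.

324 mm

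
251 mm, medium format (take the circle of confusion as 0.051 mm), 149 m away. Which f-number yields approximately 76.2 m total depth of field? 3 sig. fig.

f/2.00

Write h = H − f = f²/(N·c). The thin-lens limits are Dn = s·h/(h + (s−f)) and Df = s·h/(h − (s−f)), so DoF = Df − Dn = 2·s·(s−f)·h / (h² − (s−f)²).
That is a quadratic in h: DoF·h² − 2·s·(s−f)·h − DoF·(s−f)² = 0 ⇒ h = (s−f)·(s + √(s² + DoF²)) / DoF = 148749 × (149000 + √(149000² + 76200²)) / 76200 = 148749 × (149000 + 167354) / 76200 ≈ 617551 mm.
Then N = f²/(c·h) = 251² / (0.051 × 617551) = 63001 / 31495 ≈ 2.00.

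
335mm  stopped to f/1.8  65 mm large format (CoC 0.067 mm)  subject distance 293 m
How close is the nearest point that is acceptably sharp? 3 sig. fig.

Hyperfocal distance H = f²/(N·c) + f = 335²/(1.8 × 0.067) + 335 = 112225/0.1206 + 335 ≈ 930890.6 mm ≈ 930.9 m.
Near limit Dn = s·(H − f)/(H + s − 2f) = 293000 × (930890.6 − 335) / (930890.6 + 293000 − 2 × 335) = 293000 × 930555.6 / 1223220.6 ≈ 222897 mm ≈ 223 m.

223 m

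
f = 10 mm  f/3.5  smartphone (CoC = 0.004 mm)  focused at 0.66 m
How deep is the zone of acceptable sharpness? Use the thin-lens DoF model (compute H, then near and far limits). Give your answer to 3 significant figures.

121 mm

Hyperfocal distance H = f²/(N·c) + f = 10²/(3.5 × 0.004) + 10 = 100/0.014 + 10 ≈ 7152.9 mm ≈ 7.153 m.
Near limit Dn = s·(H − f)/(H + s − 2f) = 660 × (7152.9 − 10) / (7152.9 + 660 − 2 × 10) = 660 × 7142.9 / 7792.9 ≈ 604.95 mm.
Far limit Df = s·(H − f)/(H − s) = 660 × (7152.9 − 10) / (7152.9 − 660) = 660 × 7142.9 / 6492.9 ≈ 726.07 mm.
Depth of field = Df − Dn = 726.07 − 604.95 ≈ 121.12 mm.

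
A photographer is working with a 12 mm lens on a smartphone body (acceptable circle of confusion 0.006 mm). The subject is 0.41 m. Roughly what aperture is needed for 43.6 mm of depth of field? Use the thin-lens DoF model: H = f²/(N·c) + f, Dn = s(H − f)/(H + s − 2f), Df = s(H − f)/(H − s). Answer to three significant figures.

f/3.20

Write h = H − f = f²/(N·c). The thin-lens limits are Dn = s·h/(h + (s−f)) and Df = s·h/(h − (s−f)), so DoF = Df − Dn = 2·s·(s−f)·h / (h² − (s−f)²).
That is a quadratic in h: DoF·h² − 2·s·(s−f)·h − DoF·(s−f)² = 0 ⇒ h = (s−f)·(s + √(s² + DoF²)) / DoF = 398 × (410 + √(410² + 43.6²)) / 43.6 = 398 × (410 + 412.312) / 43.6 ≈ 7506.4 mm.
Then N = f²/(c·h) = 12² / (0.006 × 7506.4) = 144 / 45.039 ≈ 3.20.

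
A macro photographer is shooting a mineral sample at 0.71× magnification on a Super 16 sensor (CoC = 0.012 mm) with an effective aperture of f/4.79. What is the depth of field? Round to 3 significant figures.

0.228 mm

At magnification m, DoF ≈ 2·N_eff·c/m² = 2 × 4.79 × 0.012 / 0.71² = 0.115 / 0.5041 ≈ 0.228 mm.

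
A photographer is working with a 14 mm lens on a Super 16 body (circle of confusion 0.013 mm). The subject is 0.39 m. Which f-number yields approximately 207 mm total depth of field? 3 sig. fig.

f/9.98

Write h = H − f = f²/(N·c). The thin-lens limits are Dn = s·h/(h + (s−f)) and Df = s·h/(h − (s−f)), so DoF = Df − Dn = 2·s·(s−f)·h / (h² − (s−f)²).
That is a quadratic in h: DoF·h² − 2·s·(s−f)·h − DoF·(s−f)² = 0 ⇒ h = (s−f)·(s + √(s² + DoF²)) / DoF = 376 × (390 + √(390² + 207²)) / 207 = 376 × (390 + 441.530) / 207 ≈ 1510.4 mm.
Then N = f²/(c·h) = 14² / (0.013 × 1510.4) = 196 / 19.635 ≈ 9.98.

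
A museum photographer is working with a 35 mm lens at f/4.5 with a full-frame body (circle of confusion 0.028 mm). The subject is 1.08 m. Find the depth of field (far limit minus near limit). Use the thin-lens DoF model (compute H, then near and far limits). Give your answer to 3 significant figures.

235 mm

Hyperfocal distance H = f²/(N·c) + f = 35²/(4.5 × 0.028) + 35 = 1225/0.126 + 35 ≈ 9757.2 mm ≈ 9.757 m.
Near limit Dn = s·(H − f)/(H + s − 2f) = 1080 × (9757.2 − 35) / (9757.2 + 1080 − 2 × 35) = 1080 × 9722.2 / 10767.2 ≈ 975.18 mm.
Far limit Df = s·(H − f)/(H − s) = 1080 × (9757.2 − 35) / (9757.2 − 1080) = 1080 × 9722.2 / 8677.2 ≈ 1210.06 mm.
Depth of field = Df − Dn = 1210.06 − 975.18 ≈ 234.88 mm.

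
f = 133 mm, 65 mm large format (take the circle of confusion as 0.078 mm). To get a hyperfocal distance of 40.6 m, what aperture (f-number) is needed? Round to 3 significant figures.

f/5.60

Rearrange H = f²/(N·c) + f for N: N = f² / ((H − f)·c).
N = 133² / ((40600 − 133) × 0.078) = 17689 / 3156 ≈ 5.60.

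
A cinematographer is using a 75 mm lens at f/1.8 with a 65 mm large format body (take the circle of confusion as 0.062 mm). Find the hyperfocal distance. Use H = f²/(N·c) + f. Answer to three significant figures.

50.5 m

Hyperfocal distance H = f²/(N·c) + f = 75²/(1.8 × 0.062) + 75 = 5625/0.1116 + 75 ≈ 50478.2 mm ≈ 50.5 m.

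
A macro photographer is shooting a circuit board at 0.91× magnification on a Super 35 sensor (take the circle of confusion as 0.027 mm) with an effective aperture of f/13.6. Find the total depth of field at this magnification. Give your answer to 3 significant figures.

0.887 mm

At magnification m, DoF ≈ 2·N_eff·c/m² = 2 × 13.6 × 0.027 / 0.91² = 0.7344 / 0.8281 ≈ 0.887 mm.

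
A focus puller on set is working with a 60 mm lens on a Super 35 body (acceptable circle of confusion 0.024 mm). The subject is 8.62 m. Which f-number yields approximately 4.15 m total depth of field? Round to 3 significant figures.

f/4

Write h = H − f = f²/(N·c). The thin-lens limits are Dn = s·h/(h + (s−f)) and Df = s·h/(h − (s−f)), so DoF = Df − Dn = 2·s·(s−f)·h / (h² − (s−f)²).
That is a quadratic in h: DoF·h² − 2·s·(s−f)·h − DoF·(s−f)² = 0 ⇒ h = (s−f)·(s + √(s² + DoF²)) / DoF = 8560 × (8620 + √(8620² + 4150²)) / 4150 = 8560 × (8620 + 9566.97) / 4150 ≈ 37513 mm.
Then N = f²/(c·h) = 60² / (0.024 × 37513) = 3600 / 900.32 ≈ 4.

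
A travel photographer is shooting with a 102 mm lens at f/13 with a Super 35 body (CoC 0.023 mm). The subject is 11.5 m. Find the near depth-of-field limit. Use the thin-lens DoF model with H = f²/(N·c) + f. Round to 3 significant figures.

Hyperfocal distance H = f²/(N·c) + f = 102²/(13 × 0.023) + 102 = 10404/0.299 + 102 ≈ 34898.0 mm ≈ 34.90 m.
Near limit Dn = s·(H − f)/(H + s − 2f) = 11500 × (34898.0 − 102) / (34898.0 + 11500 − 2 × 102) = 11500 × 34796.0 / 46194.0 ≈ 8662.5 mm ≈ 8.66 m.

8.66 m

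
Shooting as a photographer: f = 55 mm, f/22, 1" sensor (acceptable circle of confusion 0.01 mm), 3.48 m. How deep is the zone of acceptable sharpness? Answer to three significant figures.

1.85 m

Hyperfocal distance H = f²/(N·c) + f = 55²/(22 × 0.01) + 55 = 3025/0.22 + 55 ≈ 13805.0 mm ≈ 13.80 m.
Near limit Dn = s·(H − f)/(H + s − 2f) = 3480 × (13805.0 − 55) / (13805.0 + 3480 − 2 × 55) = 3480 × 13750.0 / 17175.0 ≈ 2786.0 mm.
Far limit Df = s·(H − f)/(H − s) = 3480 × (13805.0 − 55) / (13805.0 − 3480) = 3480 × 13750.0 / 10325.0 ≈ 4634.4 mm.
Depth of field = Df − Dn = 4634.4 − 2786.0 ≈ 1848.4 mm ≈ 1.85 m.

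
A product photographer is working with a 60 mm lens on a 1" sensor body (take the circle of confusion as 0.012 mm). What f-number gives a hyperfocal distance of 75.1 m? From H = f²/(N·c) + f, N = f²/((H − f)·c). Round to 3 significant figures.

Rearrange H = f²/(N·c) + f for N: N = f² / ((H − f)·c).
N = 60² / ((75100 − 60) × 0.012) = 3600 / 900.5 ≈ 4.

f/4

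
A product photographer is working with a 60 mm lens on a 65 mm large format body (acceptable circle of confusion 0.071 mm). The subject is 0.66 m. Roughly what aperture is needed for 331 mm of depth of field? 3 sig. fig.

f/20

Write h = H − f = f²/(N·c). The thin-lens limits are Dn = s·h/(h + (s−f)) and Df = s·h/(h − (s−f)), so DoF = Df − Dn = 2·s·(s−f)·h / (h² − (s−f)²).
That is a quadratic in h: DoF·h² − 2·s·(s−f)·h − DoF·(s−f)² = 0 ⇒ h = (s−f)·(s + √(s² + DoF²)) / DoF = 600 × (660 + √(660² + 331²)) / 331 = 600 × (660 + 738.350) / 331 ≈ 2534.8 mm.
Then N = f²/(c·h) = 60² / (0.071 × 2534.8) = 3600 / 179.97 ≈ 20.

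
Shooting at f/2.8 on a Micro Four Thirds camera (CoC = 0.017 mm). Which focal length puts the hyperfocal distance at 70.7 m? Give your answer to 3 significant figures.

From H = f²/(N·c) + f, with f ≪ H: f ≈ √(H·N·c) = √(70700 × 2.8 × 0.017) = √3365.3 ≈ 58.01 mm.
The +f correction barely moves this — solving exactly, f² + N·c·f − N·c·H = 0 ⇒ f = (−N·c + √((N·c)² + 4·N·c·H))/2 = (−0.0476 + √13461)/2 ≈ 57.988 mm, so f ≈ 58.0 mm.

58.0 mm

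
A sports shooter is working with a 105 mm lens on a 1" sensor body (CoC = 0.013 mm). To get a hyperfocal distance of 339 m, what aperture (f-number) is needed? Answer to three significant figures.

f/2.50

Rearrange H = f²/(N·c) + f for N: N = f² / ((H − f)·c).
N = 105² / ((339000 − 105) × 0.013) = 11025 / 4406 ≈ 2.50.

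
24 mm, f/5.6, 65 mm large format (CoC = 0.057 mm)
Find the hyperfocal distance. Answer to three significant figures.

Hyperfocal distance H = f²/(N·c) + f = 24²/(5.6 × 0.057) + 24 = 576/0.3192 + 24 ≈ 1828.5 mm ≈ 1.83 m.

1.83 m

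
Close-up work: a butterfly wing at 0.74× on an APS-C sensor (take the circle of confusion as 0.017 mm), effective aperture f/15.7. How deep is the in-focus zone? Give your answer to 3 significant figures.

0.975 mm

At magnification m, DoF ≈ 2·N_eff·c/m² = 2 × 15.7 × 0.017 / 0.74² = 0.5338 / 0.5476 ≈ 0.975 mm.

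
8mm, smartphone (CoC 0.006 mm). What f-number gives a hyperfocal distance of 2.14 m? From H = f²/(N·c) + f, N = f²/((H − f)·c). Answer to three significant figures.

f/5

Rearrange H = f²/(N·c) + f for N: N = f² / ((H − f)·c).
N = 8² / ((2140 − 8) × 0.006) = 64 / 12.79 ≈ 5.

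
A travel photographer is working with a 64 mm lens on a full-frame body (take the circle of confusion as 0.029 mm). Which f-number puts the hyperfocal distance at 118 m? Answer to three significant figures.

f/1.20

Rearrange H = f²/(N·c) + f for N: N = f² / ((H − f)·c).
N = 64² / ((118000 − 64) × 0.029) = 4096 / 3420 ≈ 1.20.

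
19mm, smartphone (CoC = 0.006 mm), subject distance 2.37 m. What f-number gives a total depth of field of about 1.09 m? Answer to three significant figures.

f/5.60

Write h = H − f = f²/(N·c). The thin-lens limits are Dn = s·h/(h + (s−f)) and Df = s·h/(h − (s−f)), so DoF = Df − Dn = 2·s·(s−f)·h / (h² − (s−f)²).
That is a quadratic in h: DoF·h² − 2·s·(s−f)·h − DoF·(s−f)² = 0 ⇒ h = (s−f)·(s + √(s² + DoF²)) / DoF = 2351 × (2370 + √(2370² + 1090²)) / 1090 = 2351 × (2370 + 2608.64) / 1090 ≈ 10738 mm.
Then N = f²/(c·h) = 19² / (0.006 × 10738) = 361 / 64.430 ≈ 5.60.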